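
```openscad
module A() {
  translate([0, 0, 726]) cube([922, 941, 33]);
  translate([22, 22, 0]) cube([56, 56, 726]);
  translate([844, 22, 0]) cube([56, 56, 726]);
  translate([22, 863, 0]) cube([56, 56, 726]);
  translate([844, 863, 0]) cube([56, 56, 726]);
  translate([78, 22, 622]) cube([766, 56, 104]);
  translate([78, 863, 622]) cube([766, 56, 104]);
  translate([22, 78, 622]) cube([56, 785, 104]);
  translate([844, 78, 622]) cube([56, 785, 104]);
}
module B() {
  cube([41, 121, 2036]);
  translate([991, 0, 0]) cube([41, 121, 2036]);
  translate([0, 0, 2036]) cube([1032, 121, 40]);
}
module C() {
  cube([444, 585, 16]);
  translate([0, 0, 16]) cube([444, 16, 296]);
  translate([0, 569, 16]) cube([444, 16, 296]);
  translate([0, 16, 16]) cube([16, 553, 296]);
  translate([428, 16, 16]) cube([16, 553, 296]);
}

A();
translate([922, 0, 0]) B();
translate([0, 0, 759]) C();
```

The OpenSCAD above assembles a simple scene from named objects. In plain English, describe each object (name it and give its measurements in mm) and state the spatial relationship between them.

A is a rectangular dining table. The top is 922×941×33 mm with its upper surface at z = 759 mm. It stands on four 56×56 mm square legs, each inset 22 mm from the nearest pair of top edges, running from the floor to the underside of the top. Four apron rails, 56 mm thick and 104 mm tall, run between adjacent legs with their top edges flush with the underside of the top and their outer faces flush with the legs' outer faces.

B is a door frame. The clear opening is 950 mm wide and 2036 mm high. Two 41 mm wide jambs, 121 mm deep, stand either side of the opening from the floor to the top of the opening. A 40 mm thick head sits across the top of both jambs, spanning the full outside width of the frame.

C is an open-topped rectangular box: outside dimensions 444×585×312 mm, with a uniform wall and base thickness of 16 mm. The base is a full 444×585 slab on the floor; four walls sit on top of the base. The front and back walls (the −y and +y sides) span the full width; the two side walls fit between them.

The door frame is against the table's +x side, with their −y faces flush. The open box is on top of the table.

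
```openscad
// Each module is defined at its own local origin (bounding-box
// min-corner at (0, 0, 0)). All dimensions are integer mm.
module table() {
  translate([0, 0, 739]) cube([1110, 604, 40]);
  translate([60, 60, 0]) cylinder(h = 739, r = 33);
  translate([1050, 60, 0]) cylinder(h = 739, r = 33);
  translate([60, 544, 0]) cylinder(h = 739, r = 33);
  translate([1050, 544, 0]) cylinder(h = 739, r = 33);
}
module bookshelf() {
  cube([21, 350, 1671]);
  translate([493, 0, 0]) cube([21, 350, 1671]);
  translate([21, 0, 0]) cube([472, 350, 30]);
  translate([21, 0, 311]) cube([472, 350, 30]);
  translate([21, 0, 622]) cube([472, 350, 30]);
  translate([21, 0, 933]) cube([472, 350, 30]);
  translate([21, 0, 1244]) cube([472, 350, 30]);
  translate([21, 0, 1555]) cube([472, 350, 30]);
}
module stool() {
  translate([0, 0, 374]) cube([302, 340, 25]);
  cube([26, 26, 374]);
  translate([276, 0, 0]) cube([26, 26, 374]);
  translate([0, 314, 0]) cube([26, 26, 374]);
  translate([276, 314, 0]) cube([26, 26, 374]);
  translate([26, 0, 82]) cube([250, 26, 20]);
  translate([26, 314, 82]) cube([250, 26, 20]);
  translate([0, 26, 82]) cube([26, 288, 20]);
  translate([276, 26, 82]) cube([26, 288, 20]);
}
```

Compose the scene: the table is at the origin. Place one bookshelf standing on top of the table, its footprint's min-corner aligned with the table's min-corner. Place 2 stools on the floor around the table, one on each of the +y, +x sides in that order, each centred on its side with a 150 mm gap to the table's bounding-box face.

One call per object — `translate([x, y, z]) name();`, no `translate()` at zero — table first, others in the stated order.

table();
translate([0, 0, 779]) bookshelf();
translate([404, 754, 0]) stool();
translate([1260, 132, 0]) stool();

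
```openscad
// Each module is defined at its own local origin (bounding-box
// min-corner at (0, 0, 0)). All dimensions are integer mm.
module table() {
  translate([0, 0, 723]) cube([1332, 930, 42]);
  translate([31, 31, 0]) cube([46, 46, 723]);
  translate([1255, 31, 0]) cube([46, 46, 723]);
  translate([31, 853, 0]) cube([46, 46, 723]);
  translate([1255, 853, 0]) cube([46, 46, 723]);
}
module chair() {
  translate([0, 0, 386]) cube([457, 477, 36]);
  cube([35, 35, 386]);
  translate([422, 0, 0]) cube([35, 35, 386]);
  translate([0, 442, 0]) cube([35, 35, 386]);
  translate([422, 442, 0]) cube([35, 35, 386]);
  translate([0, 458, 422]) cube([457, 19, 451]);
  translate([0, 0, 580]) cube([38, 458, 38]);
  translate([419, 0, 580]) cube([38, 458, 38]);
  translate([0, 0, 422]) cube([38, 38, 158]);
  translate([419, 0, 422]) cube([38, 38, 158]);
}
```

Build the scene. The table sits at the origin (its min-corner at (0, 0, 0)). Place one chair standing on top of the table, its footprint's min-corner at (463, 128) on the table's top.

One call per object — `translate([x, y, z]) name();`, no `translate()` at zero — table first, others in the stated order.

table();
translate([463, 128, 765]) chair();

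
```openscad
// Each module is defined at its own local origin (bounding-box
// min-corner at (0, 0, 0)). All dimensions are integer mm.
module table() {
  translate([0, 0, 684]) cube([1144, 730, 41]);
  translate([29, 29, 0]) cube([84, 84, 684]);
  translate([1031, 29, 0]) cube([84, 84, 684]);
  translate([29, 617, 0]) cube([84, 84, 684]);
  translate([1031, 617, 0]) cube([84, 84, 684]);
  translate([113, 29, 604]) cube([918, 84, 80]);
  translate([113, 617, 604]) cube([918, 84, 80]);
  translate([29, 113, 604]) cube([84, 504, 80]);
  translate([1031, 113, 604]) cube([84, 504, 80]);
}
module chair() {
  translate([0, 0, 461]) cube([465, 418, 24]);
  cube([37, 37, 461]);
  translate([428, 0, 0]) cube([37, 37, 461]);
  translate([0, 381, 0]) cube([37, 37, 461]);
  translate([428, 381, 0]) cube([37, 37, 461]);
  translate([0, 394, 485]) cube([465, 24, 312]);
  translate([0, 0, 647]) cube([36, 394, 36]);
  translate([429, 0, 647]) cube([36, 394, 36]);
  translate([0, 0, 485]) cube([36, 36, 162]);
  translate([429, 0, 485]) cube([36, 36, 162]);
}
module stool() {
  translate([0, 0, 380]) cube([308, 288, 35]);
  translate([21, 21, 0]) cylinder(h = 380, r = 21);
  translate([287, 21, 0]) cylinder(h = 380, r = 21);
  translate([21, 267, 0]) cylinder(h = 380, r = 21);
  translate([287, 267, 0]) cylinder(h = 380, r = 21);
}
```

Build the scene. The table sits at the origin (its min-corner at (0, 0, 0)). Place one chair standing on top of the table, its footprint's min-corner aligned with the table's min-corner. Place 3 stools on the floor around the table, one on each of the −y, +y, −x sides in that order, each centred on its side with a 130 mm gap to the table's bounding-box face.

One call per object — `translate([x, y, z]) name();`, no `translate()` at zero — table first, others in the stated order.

table();
translate([0, 0, 725]) chair();
translate([418, -418, 0]) stool();
translate([418, 860, 0]) stool();
translate([-438, 221, 0]) stool();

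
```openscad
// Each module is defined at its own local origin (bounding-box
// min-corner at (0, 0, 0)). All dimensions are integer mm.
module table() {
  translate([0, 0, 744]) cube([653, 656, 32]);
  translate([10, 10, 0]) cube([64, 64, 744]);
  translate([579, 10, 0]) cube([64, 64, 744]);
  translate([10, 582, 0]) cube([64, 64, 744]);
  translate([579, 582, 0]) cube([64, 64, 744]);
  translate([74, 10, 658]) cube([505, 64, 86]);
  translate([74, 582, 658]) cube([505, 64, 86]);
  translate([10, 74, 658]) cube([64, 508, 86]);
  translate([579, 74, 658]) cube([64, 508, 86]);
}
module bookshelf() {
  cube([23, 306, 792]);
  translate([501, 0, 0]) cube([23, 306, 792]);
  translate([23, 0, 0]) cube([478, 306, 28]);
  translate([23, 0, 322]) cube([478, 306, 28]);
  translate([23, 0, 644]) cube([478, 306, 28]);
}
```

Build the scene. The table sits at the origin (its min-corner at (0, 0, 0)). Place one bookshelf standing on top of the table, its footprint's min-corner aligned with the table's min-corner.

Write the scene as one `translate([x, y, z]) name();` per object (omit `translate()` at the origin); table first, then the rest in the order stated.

table();
translate([0, 0, 776]) bookshelf();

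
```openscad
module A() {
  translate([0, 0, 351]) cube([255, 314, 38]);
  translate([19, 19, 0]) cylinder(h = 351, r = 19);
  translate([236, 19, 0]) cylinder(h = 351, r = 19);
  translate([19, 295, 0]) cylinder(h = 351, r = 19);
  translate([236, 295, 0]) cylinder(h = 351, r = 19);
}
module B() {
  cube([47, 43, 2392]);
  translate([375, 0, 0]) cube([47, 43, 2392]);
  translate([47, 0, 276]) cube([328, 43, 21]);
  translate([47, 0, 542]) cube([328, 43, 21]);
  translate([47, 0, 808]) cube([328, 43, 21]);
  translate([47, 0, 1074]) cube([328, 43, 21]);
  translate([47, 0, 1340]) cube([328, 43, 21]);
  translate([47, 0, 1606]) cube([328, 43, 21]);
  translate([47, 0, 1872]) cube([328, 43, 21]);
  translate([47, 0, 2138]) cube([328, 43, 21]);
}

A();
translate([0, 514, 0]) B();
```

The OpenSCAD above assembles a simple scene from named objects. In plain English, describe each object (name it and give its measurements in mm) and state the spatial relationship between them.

A is a four-legged stool. The seat is 255×314 mm, 38 mm thick, top at z = 389 mm. It stands on four round legs, each 38 mm in diameter, from z = 0 to the seat underside, each leg's axis is inset half a diameter from the nearest pair of seat edges (so the leg's bounding box is flush with the corner).

B is a wooden ladder with two side rails of 47×43 mm section and 2392 mm height, set 422 mm apart overall. Between them run 8 rectangular rungs (43 mm deep, 21 mm thick), front faces flush with the rails' −y face. The bottom of the first rung is 276 mm above the floor and each subsequent rung is 266 mm higher than the one below.

The ladder is on the floor beside the stool on its +y side.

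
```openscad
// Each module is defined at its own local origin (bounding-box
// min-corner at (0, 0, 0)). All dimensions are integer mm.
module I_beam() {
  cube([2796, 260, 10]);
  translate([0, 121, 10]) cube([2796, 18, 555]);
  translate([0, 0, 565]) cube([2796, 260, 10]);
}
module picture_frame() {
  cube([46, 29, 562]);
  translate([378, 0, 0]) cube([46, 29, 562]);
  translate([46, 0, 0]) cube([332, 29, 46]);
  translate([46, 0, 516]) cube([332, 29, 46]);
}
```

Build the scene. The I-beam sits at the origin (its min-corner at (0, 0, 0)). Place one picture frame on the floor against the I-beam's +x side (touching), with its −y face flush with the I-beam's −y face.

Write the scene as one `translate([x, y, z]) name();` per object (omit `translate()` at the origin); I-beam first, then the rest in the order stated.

I_beam();
translate([2796, 0, 0]) picture_frame();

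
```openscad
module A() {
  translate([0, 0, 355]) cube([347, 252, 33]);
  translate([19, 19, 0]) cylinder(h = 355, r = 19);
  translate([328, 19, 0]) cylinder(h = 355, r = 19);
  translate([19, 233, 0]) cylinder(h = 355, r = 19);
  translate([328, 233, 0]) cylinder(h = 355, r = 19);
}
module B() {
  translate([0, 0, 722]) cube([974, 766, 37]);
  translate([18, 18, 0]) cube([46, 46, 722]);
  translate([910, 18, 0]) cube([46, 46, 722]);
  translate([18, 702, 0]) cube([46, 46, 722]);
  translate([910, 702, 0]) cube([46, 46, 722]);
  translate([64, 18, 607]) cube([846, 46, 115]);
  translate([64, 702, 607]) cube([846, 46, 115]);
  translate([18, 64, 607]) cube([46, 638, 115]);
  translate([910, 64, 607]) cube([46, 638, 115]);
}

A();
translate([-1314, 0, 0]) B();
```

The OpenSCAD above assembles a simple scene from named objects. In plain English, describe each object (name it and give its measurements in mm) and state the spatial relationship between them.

A is a four-legged stool. The seat is a 347×252×33 mm slab whose top surface is at z = 388 mm; four round legs, each 38 mm in diameter, run from the floor (z = 0) to the underside of the seat, each leg's axis is inset half a diameter from the nearest pair of seat edges (so the leg's bounding box is flush with the corner).

B is a table: top 974 mm (x) × 766 mm (y), 37 mm thick, upper face at z = 759 mm, on four 46×46 mm square legs, each inset 18 mm from the nearest pair of top edges, running from z = 0 to the bottom of the top. Four apron rails, 46 mm thick and 115 mm tall, run between adjacent legs with their top edges flush with the underside of the top and their outer faces flush with the legs' outer faces.

The table is on the floor beside the stool on its −x side.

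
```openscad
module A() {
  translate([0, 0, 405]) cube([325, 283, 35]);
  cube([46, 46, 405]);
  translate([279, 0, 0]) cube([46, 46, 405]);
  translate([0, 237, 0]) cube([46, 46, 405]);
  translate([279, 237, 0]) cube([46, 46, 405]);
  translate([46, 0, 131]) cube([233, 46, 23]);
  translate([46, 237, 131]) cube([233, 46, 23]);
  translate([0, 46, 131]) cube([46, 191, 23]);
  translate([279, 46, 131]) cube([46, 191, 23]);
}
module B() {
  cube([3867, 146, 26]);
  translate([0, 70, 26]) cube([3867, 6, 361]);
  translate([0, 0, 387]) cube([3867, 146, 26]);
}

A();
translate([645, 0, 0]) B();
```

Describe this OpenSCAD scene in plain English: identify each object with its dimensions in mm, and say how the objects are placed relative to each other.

A is a simple wooden stool: a rectangular seat 325 mm (x) by 283 mm (y), 35 mm thick, top face at z = 440 mm, on four square legs, each 46×46 mm in cross-section. The legs rest on z = 0, each flush with a corner of the seat. Four stretchers, 46 mm wide and 23 mm tall, connect adjacent legs with their undersides at z = 131 mm, each running between the inner faces of the legs it joins and aligned with the legs' outer faces on the other axis.

B is an I-beam lying along x, 3867 mm long. Overall section height 413 mm. Two flanges 146 mm wide (y) and 26 mm thick, one on the floor and one at the top; a web 6 mm thick runs between them, centred on the flange width.

The I-beam is on the floor beside the stool on its +x side.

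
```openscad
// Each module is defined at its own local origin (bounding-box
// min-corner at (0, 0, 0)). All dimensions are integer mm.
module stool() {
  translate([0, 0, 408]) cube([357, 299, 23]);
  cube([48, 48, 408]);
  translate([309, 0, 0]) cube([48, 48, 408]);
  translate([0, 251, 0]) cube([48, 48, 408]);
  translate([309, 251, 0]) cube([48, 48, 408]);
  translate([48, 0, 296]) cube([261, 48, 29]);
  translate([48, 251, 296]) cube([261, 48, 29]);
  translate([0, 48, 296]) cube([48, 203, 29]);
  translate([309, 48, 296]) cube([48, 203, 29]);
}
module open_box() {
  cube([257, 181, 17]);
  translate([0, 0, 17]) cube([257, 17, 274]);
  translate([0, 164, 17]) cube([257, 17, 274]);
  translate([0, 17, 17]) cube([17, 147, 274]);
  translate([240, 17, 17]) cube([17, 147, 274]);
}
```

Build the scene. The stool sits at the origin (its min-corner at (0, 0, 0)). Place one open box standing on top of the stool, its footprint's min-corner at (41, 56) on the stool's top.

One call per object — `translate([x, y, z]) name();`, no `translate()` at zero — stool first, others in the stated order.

stool();
translate([41, 56, 431]) open_box();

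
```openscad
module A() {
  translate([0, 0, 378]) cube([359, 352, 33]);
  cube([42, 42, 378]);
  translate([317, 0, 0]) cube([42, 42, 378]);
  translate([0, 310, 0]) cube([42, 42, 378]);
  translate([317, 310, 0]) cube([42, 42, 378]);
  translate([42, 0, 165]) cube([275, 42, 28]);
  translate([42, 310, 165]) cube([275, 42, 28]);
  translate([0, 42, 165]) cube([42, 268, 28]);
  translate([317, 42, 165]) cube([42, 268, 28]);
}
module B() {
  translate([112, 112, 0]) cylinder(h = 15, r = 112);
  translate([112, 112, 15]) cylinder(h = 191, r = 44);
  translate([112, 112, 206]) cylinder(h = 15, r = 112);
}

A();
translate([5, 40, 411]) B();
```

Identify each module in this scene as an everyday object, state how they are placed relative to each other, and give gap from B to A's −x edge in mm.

The spool's min-x is at 5; the stool's min-x is 0; gap = 5 mm.

A is a stool. B is a spool. The spool is on top of the stool. The gap from the spool to the stool's −x edge is 5 mm.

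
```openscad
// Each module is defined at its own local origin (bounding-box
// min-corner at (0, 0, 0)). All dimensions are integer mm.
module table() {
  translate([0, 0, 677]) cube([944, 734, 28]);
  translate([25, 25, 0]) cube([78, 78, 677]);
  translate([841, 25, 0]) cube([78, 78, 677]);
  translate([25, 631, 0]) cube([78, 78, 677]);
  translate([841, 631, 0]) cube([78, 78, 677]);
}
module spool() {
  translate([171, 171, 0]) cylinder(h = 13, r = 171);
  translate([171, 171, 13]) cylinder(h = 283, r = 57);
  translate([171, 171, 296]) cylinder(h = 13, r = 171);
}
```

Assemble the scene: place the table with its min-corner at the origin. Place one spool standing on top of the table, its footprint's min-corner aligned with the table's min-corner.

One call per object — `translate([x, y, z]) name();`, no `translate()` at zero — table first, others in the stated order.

table();
translate([0, 0, 705]) spool();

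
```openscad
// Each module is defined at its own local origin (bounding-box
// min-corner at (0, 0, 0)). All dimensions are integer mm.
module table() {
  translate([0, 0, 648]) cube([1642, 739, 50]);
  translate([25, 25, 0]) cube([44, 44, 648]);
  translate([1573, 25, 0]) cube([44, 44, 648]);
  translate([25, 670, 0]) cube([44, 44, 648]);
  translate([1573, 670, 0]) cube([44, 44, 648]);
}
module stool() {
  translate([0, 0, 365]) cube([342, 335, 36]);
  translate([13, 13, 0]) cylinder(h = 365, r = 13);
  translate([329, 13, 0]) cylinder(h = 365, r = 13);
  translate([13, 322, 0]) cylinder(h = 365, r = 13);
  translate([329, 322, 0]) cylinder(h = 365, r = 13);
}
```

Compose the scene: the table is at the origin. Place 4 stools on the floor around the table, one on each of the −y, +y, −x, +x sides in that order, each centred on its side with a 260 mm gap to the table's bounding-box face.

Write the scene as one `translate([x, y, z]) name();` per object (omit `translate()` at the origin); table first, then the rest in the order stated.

table();
translate([650, -595, 0]) stool();
translate([650, 999, 0]) stool();
translate([-602, 202, 0]) stool();
translate([1902, 202, 0]) stool();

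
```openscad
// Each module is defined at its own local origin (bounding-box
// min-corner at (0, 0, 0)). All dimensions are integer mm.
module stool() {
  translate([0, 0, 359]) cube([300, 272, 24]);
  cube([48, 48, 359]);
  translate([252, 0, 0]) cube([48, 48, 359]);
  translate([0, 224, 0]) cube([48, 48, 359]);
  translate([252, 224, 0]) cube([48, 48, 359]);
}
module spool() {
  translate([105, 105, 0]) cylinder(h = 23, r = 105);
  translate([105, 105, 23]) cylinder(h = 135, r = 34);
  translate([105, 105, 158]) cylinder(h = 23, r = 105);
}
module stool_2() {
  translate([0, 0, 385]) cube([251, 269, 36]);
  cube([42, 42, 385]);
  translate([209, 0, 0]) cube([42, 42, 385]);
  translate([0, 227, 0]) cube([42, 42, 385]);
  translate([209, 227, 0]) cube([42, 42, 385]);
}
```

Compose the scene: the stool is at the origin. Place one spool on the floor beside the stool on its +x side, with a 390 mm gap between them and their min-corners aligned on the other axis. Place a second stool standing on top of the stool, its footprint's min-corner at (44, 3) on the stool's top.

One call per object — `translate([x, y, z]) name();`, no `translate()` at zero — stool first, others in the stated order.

stool();
translate([690, 0, 0]) spool();
translate([44, 3, 383]) stool_2();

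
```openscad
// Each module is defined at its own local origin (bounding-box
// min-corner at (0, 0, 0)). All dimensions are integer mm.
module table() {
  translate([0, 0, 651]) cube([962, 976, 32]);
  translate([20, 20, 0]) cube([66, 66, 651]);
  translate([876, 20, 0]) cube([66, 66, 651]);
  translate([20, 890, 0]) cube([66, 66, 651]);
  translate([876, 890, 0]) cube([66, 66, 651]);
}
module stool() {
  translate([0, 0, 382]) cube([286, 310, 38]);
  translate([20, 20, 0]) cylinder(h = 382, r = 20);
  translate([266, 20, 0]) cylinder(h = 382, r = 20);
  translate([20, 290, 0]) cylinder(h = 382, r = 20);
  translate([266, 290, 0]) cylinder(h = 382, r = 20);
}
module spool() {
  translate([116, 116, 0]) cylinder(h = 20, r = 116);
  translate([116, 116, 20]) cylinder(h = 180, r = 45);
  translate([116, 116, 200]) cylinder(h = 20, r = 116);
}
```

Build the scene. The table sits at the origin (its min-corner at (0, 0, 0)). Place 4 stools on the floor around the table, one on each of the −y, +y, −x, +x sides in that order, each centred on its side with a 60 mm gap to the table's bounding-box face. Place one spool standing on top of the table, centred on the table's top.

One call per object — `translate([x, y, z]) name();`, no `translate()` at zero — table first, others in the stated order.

table();
translate([338, -370, 0]) stool();
translate([338, 1036, 0]) stool();
translate([-346, 333, 0]) stool();
translate([1022, 333, 0]) stool();
translate([365, 372, 683]) spool();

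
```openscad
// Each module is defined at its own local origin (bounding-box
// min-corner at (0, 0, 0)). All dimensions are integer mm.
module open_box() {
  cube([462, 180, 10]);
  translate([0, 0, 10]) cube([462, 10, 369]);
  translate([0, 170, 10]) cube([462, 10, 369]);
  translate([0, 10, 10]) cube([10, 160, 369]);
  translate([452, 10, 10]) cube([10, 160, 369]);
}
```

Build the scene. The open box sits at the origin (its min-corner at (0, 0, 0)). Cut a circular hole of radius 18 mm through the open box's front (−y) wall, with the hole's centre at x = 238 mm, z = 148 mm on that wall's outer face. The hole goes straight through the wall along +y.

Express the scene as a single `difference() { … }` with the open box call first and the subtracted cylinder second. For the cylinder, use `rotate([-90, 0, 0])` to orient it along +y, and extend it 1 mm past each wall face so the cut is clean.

difference() {
  open_box();
  translate([238, -1, 148]) rotate([-90, 0, 0]) cylinder(h = 12, r = 18);
}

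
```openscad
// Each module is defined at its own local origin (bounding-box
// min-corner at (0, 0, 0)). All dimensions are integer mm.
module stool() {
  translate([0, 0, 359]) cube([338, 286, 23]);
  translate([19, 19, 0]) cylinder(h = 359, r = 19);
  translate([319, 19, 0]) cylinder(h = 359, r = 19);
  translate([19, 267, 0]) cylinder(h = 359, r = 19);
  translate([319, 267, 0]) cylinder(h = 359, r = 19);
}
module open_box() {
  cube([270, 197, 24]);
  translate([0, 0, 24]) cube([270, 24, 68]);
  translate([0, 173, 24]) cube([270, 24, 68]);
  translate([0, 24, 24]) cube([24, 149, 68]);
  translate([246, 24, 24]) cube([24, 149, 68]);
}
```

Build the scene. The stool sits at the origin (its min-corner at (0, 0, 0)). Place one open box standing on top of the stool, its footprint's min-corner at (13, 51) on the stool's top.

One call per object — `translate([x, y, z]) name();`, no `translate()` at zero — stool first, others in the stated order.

stool();
translate([13, 51, 382]) open_box();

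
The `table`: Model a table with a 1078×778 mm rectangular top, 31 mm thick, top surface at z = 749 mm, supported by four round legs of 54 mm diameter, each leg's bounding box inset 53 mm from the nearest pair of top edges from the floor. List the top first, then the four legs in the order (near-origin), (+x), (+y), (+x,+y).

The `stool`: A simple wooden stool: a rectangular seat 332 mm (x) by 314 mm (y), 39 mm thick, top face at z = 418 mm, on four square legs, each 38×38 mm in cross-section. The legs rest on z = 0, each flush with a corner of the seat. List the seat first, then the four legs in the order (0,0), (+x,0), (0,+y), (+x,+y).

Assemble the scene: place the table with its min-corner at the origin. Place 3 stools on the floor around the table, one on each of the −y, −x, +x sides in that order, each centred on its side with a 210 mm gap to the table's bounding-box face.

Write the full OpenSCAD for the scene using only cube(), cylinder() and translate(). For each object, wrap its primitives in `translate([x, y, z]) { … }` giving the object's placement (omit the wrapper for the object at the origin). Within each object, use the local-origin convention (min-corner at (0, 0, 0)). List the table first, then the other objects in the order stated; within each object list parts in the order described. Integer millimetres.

translate([0, 0, 718]) cube([1078, 778, 31]);
translate([80, 80, 0]) cylinder(h = 718, r = 27);
translate([998, 80, 0]) cylinder(h = 718, r = 27);
translate([80, 698, 0]) cylinder(h = 718, r = 27);
translate([998, 698, 0]) cylinder(h = 718, r = 27);
translate([373, -524, 0]) {
  translate([0, 0, 379]) cube([332, 314, 39]);
  cube([38, 38, 379]);
  translate([294, 0, 0]) cube([38, 38, 379]);
  translate([0, 276, 0]) cube([38, 38, 379]);
  translate([294, 276, 0]) cube([38, 38, 379]);
}
translate([-542, 232, 0]) {
  translate([0, 0, 379]) cube([332, 314, 39]);
  cube([38, 38, 379]);
  translate([294, 0, 0]) cube([38, 38, 379]);
  translate([0, 276, 0]) cube([38, 38, 379]);
  translate([294, 276, 0]) cube([38, 38, 379]);
}
translate([1288, 232, 0]) {
  translate([0, 0, 379]) cube([332, 314, 39]);
  cube([38, 38, 379]);
  translate([294, 0, 0]) cube([38, 38, 379]);
  translate([0, 276, 0]) cube([38, 38, 379]);
  translate([294, 276, 0]) cube([38, 38, 379]);
}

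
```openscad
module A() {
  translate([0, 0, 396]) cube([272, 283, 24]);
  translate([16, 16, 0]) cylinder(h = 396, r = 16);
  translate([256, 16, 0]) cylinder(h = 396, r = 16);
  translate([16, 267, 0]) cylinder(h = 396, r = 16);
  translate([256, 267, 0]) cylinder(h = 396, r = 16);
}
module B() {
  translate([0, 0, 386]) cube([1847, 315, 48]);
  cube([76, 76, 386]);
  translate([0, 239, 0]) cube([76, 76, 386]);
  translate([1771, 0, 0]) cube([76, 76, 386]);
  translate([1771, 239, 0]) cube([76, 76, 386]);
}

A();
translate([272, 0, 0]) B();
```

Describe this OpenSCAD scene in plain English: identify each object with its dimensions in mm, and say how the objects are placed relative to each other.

A is a four-legged stool. The seat is 272×283 mm, 24 mm thick, top at z = 420 mm. It stands on four round legs, each 32 mm in diameter, from z = 0 to the seat underside, each leg's axis is inset half a diameter from the nearest pair of seat edges (so the leg's bounding box is flush with the corner).

B is a long wooden bench with a 1847 mm (x) × 315 mm (y) seat, 48 mm thick, its top surface 434 mm above the floor. Four 76 mm square legs at the seat corners, flush with the edges, run from z = 0 to the seat underside.

The bench is against the stool's +x side, with their −y faces flush.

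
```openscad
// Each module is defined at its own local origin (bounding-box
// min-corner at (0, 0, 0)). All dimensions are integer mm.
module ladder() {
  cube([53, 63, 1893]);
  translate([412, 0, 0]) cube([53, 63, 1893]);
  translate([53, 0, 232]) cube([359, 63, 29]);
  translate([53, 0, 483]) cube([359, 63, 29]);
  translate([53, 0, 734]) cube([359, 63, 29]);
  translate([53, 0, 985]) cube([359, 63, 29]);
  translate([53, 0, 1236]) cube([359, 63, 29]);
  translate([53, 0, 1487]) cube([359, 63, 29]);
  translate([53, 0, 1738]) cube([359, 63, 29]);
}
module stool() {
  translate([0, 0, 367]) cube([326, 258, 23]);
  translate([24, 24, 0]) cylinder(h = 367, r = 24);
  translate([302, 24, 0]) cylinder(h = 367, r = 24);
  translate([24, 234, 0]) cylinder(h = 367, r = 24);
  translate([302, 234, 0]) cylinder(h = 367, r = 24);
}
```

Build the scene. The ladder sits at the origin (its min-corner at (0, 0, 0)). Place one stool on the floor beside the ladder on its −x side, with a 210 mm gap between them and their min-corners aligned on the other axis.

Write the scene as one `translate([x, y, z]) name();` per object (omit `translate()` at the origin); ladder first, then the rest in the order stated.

ladder();
translate([-536, 0, 0]) stool();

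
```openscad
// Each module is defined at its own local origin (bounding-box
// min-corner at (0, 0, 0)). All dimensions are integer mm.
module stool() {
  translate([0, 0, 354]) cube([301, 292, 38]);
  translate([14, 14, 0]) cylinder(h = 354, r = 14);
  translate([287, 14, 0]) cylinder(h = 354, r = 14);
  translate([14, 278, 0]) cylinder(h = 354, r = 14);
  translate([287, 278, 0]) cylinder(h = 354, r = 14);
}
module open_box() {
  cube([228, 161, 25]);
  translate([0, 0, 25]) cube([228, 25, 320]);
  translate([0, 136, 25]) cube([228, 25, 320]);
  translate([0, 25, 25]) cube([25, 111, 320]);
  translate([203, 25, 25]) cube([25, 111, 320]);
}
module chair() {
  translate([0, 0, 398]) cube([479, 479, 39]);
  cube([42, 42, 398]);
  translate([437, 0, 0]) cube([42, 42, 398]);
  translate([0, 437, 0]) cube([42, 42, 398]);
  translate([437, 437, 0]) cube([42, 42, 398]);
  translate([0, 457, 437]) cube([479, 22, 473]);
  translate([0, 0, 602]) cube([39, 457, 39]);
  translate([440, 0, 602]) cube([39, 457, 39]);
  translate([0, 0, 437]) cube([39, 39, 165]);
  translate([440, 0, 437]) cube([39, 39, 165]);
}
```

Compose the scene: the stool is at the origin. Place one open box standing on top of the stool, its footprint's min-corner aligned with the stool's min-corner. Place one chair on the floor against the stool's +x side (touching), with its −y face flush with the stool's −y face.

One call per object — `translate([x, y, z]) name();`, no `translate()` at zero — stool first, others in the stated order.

stool();
translate([0, 0, 392]) open_box();
translate([301, 0, 0]) chair();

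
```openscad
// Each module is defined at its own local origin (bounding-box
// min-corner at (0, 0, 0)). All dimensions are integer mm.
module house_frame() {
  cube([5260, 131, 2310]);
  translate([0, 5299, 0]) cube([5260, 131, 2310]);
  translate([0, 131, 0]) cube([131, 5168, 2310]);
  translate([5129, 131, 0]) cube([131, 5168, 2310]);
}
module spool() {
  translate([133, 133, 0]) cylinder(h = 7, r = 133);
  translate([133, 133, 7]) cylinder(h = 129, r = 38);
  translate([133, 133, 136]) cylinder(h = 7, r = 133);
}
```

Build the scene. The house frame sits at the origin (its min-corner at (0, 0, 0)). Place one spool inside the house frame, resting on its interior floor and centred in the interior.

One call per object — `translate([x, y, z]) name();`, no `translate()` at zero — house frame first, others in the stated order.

house_frame();
translate([2497, 2582, 0]) spool();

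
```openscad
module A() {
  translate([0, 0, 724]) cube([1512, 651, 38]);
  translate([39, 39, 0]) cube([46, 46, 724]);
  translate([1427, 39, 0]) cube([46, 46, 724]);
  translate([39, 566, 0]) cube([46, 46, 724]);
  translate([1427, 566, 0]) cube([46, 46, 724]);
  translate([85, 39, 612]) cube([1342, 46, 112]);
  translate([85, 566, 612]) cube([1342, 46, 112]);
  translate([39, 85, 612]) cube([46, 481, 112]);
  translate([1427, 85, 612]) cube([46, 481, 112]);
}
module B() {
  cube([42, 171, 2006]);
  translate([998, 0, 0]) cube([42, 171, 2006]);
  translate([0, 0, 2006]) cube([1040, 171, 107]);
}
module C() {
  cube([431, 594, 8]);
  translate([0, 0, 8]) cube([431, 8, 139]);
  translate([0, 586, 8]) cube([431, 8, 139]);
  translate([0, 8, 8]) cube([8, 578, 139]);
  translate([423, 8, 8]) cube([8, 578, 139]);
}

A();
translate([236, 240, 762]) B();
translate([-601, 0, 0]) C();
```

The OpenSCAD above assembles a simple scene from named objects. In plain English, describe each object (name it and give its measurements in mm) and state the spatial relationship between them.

A is a rectangular dining table. The top is 1512×651×38 mm with its upper surface at z = 762 mm. It stands on four 46×46 mm square legs, each inset 39 mm from the nearest pair of top edges, running from the floor to the underside of the top. Four apron rails, 46 mm thick and 112 mm tall, run between adjacent legs with their top edges flush with the underside of the top and their outer faces flush with the legs' outer faces.

B is a door frame. The clear opening is 956 mm wide and 2006 mm high. Two 42 mm wide jambs, 171 mm deep, stand either side of the opening from the floor to the top of the opening. A 107 mm thick head sits across the top of both jambs, spanning the full outside width of the frame.

C is an open storage box with external size 431×594×147 mm and wall thickness 8 mm (the base is also 8 mm thick). The base covers the whole footprint; the four walls stand on the base, with the y-facing walls full-width and the x-facing walls fitting between their inner faces.

The door frame is on top of the table, centred. The open box is on the floor beside the table on its −x side.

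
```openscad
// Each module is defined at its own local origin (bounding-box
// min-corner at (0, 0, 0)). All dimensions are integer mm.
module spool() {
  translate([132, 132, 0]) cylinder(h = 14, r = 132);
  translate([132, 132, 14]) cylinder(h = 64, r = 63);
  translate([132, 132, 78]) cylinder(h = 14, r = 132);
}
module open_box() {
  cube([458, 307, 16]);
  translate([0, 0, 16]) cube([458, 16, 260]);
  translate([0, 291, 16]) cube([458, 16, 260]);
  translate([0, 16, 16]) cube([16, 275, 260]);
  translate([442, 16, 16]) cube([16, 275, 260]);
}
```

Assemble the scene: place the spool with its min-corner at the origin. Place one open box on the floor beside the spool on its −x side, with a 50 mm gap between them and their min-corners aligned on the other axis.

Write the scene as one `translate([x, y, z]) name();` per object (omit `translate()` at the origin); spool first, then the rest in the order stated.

spool();
translate([-508, 0, 0]) open_box();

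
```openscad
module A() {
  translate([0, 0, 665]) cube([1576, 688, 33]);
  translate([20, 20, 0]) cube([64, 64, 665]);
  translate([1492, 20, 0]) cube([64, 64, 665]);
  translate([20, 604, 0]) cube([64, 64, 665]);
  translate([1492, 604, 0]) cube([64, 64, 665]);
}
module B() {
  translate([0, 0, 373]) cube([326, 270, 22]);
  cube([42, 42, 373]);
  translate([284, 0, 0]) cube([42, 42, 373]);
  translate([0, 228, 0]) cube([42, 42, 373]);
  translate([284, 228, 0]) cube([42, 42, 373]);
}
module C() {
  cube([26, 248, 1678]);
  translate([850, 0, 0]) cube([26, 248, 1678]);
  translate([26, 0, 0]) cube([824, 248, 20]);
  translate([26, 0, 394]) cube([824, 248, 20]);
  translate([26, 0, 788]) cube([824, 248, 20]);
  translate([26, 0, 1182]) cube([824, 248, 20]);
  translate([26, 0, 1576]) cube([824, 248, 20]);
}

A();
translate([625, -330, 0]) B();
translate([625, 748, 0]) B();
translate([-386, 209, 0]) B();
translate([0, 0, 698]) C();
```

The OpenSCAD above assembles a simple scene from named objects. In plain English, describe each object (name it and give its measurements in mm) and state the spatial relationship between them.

A is a table with a 1576×688 mm rectangular top, 33 mm thick, top surface at z = 698 mm, supported by four 64×64 mm square legs, each inset 20 mm from the nearest pair of top edges, running from the floor.

B is a simple wooden stool: a rectangular seat 326 mm (x) by 270 mm (y), 22 mm thick, top face at z = 395 mm, on four square legs, each 42×42 mm in cross-section. The legs rest on z = 0, each flush with a corner of the seat.

C is an open bookshelf. Two side panels, each 26 mm thick, 248 mm deep and 1678 mm tall, stand 876 mm apart (outside-to-outside). Between them sit 5 shelves, each 20 mm thick and 248 mm deep, spanning the full gap between the sides. The bottom shelf rests on the floor (its underside at z = 0) and the clear gap between one shelf's top and the next shelf's underside is 374 mm.

Three stools sit around the table at the −y, +y, −x sides. The bookshelf is on top of the table.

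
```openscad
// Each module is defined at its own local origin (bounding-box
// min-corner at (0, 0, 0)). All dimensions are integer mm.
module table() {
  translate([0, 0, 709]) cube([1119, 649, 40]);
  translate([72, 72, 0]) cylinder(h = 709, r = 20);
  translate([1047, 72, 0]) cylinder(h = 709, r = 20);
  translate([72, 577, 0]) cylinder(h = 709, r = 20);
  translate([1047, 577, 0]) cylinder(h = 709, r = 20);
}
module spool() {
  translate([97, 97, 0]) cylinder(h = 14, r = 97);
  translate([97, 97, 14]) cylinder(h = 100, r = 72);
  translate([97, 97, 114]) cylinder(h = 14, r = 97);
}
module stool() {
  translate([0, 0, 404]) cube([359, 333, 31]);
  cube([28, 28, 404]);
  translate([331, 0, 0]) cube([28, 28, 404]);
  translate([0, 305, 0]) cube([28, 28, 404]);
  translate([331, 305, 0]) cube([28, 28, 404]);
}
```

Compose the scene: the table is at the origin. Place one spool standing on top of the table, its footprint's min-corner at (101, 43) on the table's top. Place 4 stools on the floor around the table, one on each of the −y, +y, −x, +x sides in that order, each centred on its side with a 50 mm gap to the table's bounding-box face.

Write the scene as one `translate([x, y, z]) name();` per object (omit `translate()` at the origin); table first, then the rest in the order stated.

table();
translate([101, 43, 749]) spool();
translate([380, -383, 0]) stool();
translate([380, 699, 0]) stool();
translate([-409, 158, 0]) stool();
translate([1169, 158, 0]) stool();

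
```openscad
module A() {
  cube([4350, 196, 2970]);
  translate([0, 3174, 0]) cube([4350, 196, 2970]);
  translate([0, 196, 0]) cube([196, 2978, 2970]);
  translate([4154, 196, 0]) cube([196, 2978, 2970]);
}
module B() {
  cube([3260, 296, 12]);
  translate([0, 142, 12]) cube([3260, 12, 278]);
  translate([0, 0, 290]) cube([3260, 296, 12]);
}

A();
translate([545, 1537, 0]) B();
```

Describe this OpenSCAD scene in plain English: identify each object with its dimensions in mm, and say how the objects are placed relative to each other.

A is the wall frame of a small rectangular building: four walls, each 2970 mm tall and 196 mm thick, enclosing a footprint 4350 mm (x) by 3370 mm (y) outside-to-outside, with no floor or roof. The front and back walls (the −y and +y sides) span the full width; the two side walls fit between them.

B is an I-beam lying along x, 3260 mm long. Overall section height 302 mm. Two flanges 296 mm wide (y) and 12 mm thick, one on the floor and one at the top; a web 12 mm thick runs between them, centred on the flange width.

The I-beam sits inside the house frame, centred.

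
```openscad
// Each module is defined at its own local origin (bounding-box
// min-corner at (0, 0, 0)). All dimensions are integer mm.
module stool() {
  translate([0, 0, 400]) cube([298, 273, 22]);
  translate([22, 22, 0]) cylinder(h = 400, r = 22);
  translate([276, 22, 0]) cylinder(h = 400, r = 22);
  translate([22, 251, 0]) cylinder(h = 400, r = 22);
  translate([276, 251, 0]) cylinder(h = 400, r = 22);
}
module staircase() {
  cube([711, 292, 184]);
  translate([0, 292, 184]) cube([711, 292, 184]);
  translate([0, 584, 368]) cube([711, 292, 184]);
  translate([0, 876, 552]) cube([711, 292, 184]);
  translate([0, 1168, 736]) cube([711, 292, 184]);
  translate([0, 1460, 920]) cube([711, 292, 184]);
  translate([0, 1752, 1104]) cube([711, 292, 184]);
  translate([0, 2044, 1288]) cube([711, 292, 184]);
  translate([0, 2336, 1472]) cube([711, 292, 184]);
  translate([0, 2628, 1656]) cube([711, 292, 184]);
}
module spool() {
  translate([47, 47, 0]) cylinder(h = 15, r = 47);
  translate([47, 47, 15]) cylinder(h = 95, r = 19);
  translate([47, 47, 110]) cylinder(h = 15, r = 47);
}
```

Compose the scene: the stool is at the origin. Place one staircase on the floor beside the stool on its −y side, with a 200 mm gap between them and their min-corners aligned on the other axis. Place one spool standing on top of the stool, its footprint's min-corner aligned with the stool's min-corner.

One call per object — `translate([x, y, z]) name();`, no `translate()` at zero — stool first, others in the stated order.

stool();
translate([0, -3120, 0]) staircase();
translate([0, 0, 422]) spool();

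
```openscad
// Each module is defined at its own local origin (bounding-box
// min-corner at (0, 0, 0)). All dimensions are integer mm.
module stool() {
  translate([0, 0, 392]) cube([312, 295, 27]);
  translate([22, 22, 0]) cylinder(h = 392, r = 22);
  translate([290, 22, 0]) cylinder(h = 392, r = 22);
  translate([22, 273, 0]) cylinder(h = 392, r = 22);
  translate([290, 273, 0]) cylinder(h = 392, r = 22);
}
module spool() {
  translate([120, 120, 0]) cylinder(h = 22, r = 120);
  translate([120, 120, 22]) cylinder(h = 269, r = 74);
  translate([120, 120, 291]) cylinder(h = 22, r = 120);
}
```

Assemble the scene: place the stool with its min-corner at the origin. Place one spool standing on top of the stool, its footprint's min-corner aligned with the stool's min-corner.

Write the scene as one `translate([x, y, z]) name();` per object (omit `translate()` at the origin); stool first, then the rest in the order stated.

stool();
translate([0, 0, 419]) spool();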